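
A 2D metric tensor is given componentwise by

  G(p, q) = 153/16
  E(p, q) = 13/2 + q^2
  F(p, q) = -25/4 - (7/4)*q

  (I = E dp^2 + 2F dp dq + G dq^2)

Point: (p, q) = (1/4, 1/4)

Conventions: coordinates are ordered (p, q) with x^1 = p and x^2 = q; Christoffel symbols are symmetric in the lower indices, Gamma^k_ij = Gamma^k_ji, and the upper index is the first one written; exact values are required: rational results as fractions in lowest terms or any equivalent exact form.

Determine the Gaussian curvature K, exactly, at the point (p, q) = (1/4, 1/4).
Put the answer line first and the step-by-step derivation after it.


Answer: K = -20848/332929

E = 105/16, F = -107/16, G = 153/16, EG - F^2 = 577/32 at the point
E_p = 0, E_q = 1/2, F_p = 0, F_q = -7/4, G_p = 0, G_q = 0
E_qq = 2, F_pq = 0, G_pp = 0
Compute both Brioschi determinants and normalise by (EG - F^2)^2.
M1 = [[-E_qq/2 + F_pq - G_pp/2, E_p/2, F_p - E_q/2], [F_q - G_p/2, E, F], [G_q/2, F, G]] = [[-1, 0, -1/4], [-7/4, 105/16, -107/16], [0, -107/16, 153/16]]; det M1 = -5365/256
M2 = [[0, E_q/2, G_p/2], [E_q/2, E, F], [G_p/2, F, G]] = [[0, 1/4, 0], [1/4, 105/16, -107/16], [0, -107/16, 153/16]]; det M2 = -153/256
det M1 - det M2 = -1303/64; K = -1303/64 / (577/32)^2 = -20848/332929


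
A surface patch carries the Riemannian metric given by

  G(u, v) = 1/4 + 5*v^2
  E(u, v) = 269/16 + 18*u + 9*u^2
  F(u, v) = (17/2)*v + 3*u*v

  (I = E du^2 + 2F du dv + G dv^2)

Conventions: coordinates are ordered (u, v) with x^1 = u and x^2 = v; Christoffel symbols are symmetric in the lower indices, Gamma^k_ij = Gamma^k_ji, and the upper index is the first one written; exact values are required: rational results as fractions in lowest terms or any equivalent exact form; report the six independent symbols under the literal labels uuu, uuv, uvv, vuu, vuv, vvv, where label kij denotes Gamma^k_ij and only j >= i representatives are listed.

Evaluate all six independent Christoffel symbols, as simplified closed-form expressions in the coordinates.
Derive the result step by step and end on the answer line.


E = 269/16 + 18*u + 9*u^2; F = (17/2)*v + 3*u*v; G = 1/4 + 5*v^2
Gamma^k_ij = (1/2) g^{kl} (d_i g_jl + d_j g_il - d_l g_ij), with g^inv = (1/(EG-F^2)) [[G, -F], [-F, E]]
first partials: E_u = 18 + 18*u, E_v = 0, F_u = 3*v, F_v = 17/2 + 3*u, G_u = 0, G_v = 10*v
D = EG - F^2 = 269/64 + (9/2)*u + (189/16)*v^2 + (9/4)*u^2 + 39*u*v^2 + 36*u^2*v^2
expanded: Gamma^u_uu = (G E_u - 2F F_u + F E_v)/(2D), Gamma^u_uv = (G E_v - F G_u)/(2D), Gamma^u_vv = (2G F_v - G G_u - F G_v)/(2D), Gamma^v_uu = (2E F_u - E E_v - F E_u)/(2D), Gamma^v_uv = (E G_u - F E_v)/(2D), Gamma^v_vv = (E G_v - 2F F_v + F G_u)/(2D); substitute and cancel common factors

Answer: Gamma_uuu = (2304*u*v^2 + 144*u + 1248*v^2 + 144)/(2304*u^2*v^2 + 144*u^2 + 2496*u*v^2 + 288*u + 756*v^2 + 269), Gamma_uuv = 0, Gamma_uvv = (48*u + 136)/(2304*u^2*v^2 + 144*u^2 + 2496*u*v^2 + 288*u + 756*v^2 + 269), Gamma_vuu = (-3168*u*v - 1668*v)/(2304*u^2*v^2 + 144*u^2 + 2496*u*v^2 + 288*u + 756*v^2 + 269), Gamma_vuv = 0, Gamma_vvv = (2304*u^2*v + 2496*u*v + 756*v)/(2304*u^2*v^2 + 144*u^2 + 2496*u*v^2 + 288*u + 756*v^2 + 269)


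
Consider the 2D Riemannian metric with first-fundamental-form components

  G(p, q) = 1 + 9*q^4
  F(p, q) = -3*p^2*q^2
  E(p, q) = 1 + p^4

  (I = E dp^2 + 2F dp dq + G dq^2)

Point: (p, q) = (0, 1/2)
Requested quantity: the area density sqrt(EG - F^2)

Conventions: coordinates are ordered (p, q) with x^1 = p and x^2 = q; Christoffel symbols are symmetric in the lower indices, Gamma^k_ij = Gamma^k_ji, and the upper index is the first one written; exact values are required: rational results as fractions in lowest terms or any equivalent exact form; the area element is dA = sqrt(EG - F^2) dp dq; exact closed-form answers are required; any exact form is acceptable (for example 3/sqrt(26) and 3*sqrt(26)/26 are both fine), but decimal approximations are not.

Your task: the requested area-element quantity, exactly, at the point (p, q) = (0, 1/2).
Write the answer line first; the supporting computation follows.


Answer: sqrt(EG - F^2) = 5/4

E = 1, F = 0, G = 25/16; EG - F^2 = 25/16


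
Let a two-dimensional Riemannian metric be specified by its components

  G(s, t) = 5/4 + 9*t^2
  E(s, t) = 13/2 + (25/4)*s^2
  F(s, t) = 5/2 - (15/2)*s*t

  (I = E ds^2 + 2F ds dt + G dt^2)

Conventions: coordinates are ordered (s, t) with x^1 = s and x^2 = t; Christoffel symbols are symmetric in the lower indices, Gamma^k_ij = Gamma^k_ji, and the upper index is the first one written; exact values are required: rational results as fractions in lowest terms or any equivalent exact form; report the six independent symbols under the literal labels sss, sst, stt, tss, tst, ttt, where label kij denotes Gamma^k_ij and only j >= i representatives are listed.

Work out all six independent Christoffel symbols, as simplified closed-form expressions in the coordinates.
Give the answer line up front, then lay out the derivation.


Answer: Gamma_sss = (125*s + 300*t)/(125*s^2 + 600*s*t + 936*t^2 + 30), Gamma_sst = 0, Gamma_stt = (-150*s - 360*t)/(125*s^2 + 600*s*t + 936*t^2 + 30), Gamma_tss = (-250*s - 780*t)/(125*s^2 + 600*s*t + 936*t^2 + 30), Gamma_tst = 0, Gamma_ttt = (300*s + 936*t)/(125*s^2 + 600*s*t + 936*t^2 + 30)

E = 13/2 + (25/4)*s^2; F = 5/2 - (15/2)*s*t; G = 5/4 + 9*t^2
Gamma^k_ij = (1/2) g^{kl} (d_i g_jl + d_j g_il - d_l g_ij), with g^inv = (1/(EG-F^2)) [[G, -F], [-F, E]]
first partials: E_s = (25/2)*s, E_t = 0, F_s = -(15/2)*t, F_t = -(15/2)*s, G_s = 0, G_t = 18*t
D = EG - F^2 = 15/8 + (117/2)*t^2 + (75/2)*s*t + (125/16)*s^2
expanded: Gamma^s_ss = (G E_s - 2F F_s + F E_t)/(2D), Gamma^s_st = (G E_t - F G_s)/(2D), Gamma^s_tt = (2G F_t - G G_s - F G_t)/(2D), Gamma^t_ss = (2E F_s - E E_t - F E_s)/(2D), Gamma^t_st = (E G_s - F E_t)/(2D), Gamma^t_tt = (E G_t - 2F F_t + F G_s)/(2D); substitute and cancel common factors


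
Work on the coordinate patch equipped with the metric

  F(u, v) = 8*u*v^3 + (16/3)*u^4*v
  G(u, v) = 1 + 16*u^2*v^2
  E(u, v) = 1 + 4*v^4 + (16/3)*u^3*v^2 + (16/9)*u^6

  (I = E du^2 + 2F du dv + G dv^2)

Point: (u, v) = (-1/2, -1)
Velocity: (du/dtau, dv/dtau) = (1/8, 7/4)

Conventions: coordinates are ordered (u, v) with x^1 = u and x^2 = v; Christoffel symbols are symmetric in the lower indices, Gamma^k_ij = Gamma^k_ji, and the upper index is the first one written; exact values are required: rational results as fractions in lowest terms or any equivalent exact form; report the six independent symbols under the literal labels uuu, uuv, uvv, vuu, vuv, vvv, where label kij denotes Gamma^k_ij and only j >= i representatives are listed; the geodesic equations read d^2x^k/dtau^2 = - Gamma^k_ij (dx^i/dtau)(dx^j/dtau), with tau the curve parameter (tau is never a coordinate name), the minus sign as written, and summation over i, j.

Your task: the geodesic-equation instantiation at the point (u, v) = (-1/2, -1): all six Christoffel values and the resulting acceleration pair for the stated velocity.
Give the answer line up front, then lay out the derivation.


Answer: Gamma_uuu = 66/301, Gamma_uuv = -264/301, Gamma_uvv = -132/301, Gamma_vuu = 72/301, Gamma_vuv = -288/301, Gamma_vvv = -144/301; accelerations (d^2u/dtau^2, d^2v/dtau^2) = (16599/9632, 4527/2408)

E = 157/36, F = 11/3, G = 5 at the point
E_u = 11/3, E_v = -44/3, F_u = -16/3, F_v = -35/3, G_u = -16, G_v = -8
EG - F^2 = 301/36;  g^inv = (36/301) * [[5, -11/3], [-11/3, 157/36]]
first-kind symbols [ij,l] = (1/2)(d_i g_jl + d_j g_il - d_l g_ij): [uu,u] = E_u/2 = 11/6, [uu,v] = F_u - E_v/2 = 2, [uv,u] = E_v/2 = -22/3, [uv,v] = G_u/2 = -8, [vv,u] = F_v - G_u/2 = -11/3, [vv,v] = G_v/2 = -4
Gamma^u_ij = (G*[ij,u] - F*[ij,v])/(EG - F^2), Gamma^v_ij = (E*[ij,v] - F*[ij,u])/(EG - F^2)
Gamma_uuu = 66/301, Gamma_uuv = -264/301, Gamma_uvv = -132/301, Gamma_vuu = 72/301, Gamma_vuv = -288/301, Gamma_vvv = -144/301
d^2u/dtau^2 = -(Gamma_uuu*(1/8)^2 + 2*Gamma_uuv*(1/8)*(7/4) + Gamma_uvv*(7/4)^2) = 16599/9632
d^2v/dtau^2 = -(Gamma_vuu*(1/8)^2 + 2*Gamma_vuv*(1/8)*(7/4) + Gamma_vvv*(7/4)^2) = 4527/2408


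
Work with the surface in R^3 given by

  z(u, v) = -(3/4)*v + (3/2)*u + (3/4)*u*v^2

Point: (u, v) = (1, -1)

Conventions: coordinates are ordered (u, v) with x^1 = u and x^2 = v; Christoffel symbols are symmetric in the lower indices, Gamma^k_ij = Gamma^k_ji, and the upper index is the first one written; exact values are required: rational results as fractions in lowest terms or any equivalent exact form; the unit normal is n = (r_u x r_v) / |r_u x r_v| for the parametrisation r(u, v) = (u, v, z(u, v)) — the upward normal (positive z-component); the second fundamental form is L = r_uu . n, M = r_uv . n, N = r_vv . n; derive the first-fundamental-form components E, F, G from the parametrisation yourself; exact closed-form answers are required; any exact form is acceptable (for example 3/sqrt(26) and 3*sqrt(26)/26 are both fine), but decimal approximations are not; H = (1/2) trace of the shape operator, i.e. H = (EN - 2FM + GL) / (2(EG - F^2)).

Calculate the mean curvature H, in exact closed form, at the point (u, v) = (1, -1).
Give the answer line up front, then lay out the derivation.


Answer: H = -195*sqrt(178)/31684

z_u = 9/4, z_v = -9/4, z_uu = 0, z_uv = -3/2, z_vv = 3/2
E = 97/16, F = -81/16, G = 97/16; answer radicand W^2 = 89/8
unnormalised second-form numerators: l = 0, m = -3/2, n = 3/2; L = l/sqrt(89/8), and similarly M = m/sqrt(W^2), N = n/sqrt(W^2)
H = (E*n - 2*F*m + G*l) / (2*(EG - F^2)*sqrt(W^2)); E*n - 2*F*m + G*l = -195/32, EG - F^2 = 89/8, so H = (-195/712)/sqrt(89/8)


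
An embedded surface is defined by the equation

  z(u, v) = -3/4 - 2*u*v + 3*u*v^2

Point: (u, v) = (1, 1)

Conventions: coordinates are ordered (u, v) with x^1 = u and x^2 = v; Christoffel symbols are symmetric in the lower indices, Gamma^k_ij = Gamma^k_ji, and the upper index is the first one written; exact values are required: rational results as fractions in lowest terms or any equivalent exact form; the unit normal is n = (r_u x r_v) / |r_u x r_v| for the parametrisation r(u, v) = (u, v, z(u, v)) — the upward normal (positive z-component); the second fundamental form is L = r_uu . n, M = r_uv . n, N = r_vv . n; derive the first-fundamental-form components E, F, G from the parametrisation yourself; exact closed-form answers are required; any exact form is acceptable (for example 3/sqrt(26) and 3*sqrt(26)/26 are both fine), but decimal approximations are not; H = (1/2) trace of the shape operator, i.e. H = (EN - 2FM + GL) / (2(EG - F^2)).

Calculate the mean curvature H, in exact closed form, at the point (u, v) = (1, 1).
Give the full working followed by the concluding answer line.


z_u = 1, z_v = 4, z_uu = 0, z_uv = 4, z_vv = 6
E = 2, F = 4, G = 17; answer radicand W^2 = 18
unnormalised second-form numerators: l = 0, m = 4, n = 6; L = l/sqrt(18), and similarly M = m/sqrt(W^2), N = n/sqrt(W^2)
H = (E*n - 2*F*m + G*l) / (2*(EG - F^2)*sqrt(W^2)); E*n - 2*F*m + G*l = -20, EG - F^2 = 18, so H = (-5/9)/sqrt(18)

Answer: H = -5*sqrt(2)/54


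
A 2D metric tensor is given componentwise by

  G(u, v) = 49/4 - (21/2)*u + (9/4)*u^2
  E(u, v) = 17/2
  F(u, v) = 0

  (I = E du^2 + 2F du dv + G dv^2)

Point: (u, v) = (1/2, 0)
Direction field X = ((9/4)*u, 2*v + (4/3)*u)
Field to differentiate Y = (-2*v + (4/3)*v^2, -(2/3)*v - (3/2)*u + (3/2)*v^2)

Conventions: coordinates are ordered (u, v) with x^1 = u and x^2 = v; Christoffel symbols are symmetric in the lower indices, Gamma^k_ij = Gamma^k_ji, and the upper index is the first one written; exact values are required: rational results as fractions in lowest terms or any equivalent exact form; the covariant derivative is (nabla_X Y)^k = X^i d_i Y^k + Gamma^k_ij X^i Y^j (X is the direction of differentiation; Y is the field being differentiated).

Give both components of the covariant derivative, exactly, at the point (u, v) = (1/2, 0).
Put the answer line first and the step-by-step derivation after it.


Answer: (nabla_X Y)^u = -643/408, (nabla_X Y)^v = -331/198

E = 17/2, F = 0, G = 121/16 at the point
E_u = 0, E_v = 0, F_u = 0, F_v = 0, G_u = -33/4, G_v = 0
EG - F^2 = 2057/32;  g^inv = (32/2057) * [[121/16, 0], [0, 17/2]]
first-kind symbols [ij,l] = (1/2)(d_i g_jl + d_j g_il - d_l g_ij): [uu,u] = E_u/2 = 0, [uu,v] = F_u - E_v/2 = 0, [uv,u] = E_v/2 = 0, [uv,v] = G_u/2 = -33/8, [vv,u] = F_v - G_u/2 = 33/8, [vv,v] = G_v/2 = 0
Gamma^u_ij = (G*[ij,u] - F*[ij,v])/(EG - F^2), Gamma^v_ij = (E*[ij,v] - F*[ij,u])/(EG - F^2)
Gamma_uuu = 0, Gamma_uuv = 0, Gamma_uvv = 33/68, Gamma_vuu = 0, Gamma_vuv = -6/11, Gamma_vvv = 0
X = (9/8, 2/3), Y = (0, -3/4) at the point


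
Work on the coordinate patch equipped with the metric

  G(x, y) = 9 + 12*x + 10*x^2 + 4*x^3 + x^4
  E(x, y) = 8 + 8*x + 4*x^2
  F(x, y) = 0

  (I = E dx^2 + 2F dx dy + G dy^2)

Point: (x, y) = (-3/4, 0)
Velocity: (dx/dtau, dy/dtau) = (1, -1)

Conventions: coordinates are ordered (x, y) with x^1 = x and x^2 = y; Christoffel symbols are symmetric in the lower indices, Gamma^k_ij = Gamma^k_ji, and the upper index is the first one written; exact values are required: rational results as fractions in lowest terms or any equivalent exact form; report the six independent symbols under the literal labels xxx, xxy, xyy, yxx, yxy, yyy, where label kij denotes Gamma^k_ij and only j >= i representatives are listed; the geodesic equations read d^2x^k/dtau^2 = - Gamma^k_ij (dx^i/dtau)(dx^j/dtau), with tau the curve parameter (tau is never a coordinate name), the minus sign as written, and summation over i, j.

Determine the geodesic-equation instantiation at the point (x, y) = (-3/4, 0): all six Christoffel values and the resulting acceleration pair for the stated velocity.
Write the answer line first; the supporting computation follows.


Answer: Gamma_xxx = 4/17, Gamma_xxy = 0, Gamma_xyy = -33/136, Gamma_yxx = 0, Gamma_yxy = 8/33, Gamma_yyy = 0; accelerations (d^2x/dtau^2, d^2y/dtau^2) = (1/136, 16/33)

E = 17/4, F = 0, G = 1089/256 at the point
E_x = 2, E_y = 0, F_x = 0, F_y = 0, G_x = 33/16, G_y = 0
EG - F^2 = 18513/1024;  g^inv = (1024/18513) * [[1089/256, 0], [0, 17/4]]
first-kind symbols [ij,l] = (1/2)(d_i g_jl + d_j g_il - d_l g_ij): [xx,x] = E_x/2 = 1, [xx,y] = F_x - E_y/2 = 0, [xy,x] = E_y/2 = 0, [xy,y] = G_x/2 = 33/32, [yy,x] = F_y - G_x/2 = -33/32, [yy,y] = G_y/2 = 0
Gamma^x_ij = (G*[ij,x] - F*[ij,y])/(EG - F^2), Gamma^y_ij = (E*[ij,y] - F*[ij,x])/(EG - F^2)
Gamma_xxx = 4/17, Gamma_xxy = 0, Gamma_xyy = -33/136, Gamma_yxx = 0, Gamma_yxy = 8/33, Gamma_yyy = 0
d^2x/dtau^2 = -(Gamma_xxx*(1)^2 + 2*Gamma_xxy*(1)*(-1) + Gamma_xyy*(-1)^2) = 1/136
d^2y/dtau^2 = -(Gamma_yxx*(1)^2 + 2*Gamma_yxy*(1)*(-1) + Gamma_yyy*(-1)^2) = 16/33


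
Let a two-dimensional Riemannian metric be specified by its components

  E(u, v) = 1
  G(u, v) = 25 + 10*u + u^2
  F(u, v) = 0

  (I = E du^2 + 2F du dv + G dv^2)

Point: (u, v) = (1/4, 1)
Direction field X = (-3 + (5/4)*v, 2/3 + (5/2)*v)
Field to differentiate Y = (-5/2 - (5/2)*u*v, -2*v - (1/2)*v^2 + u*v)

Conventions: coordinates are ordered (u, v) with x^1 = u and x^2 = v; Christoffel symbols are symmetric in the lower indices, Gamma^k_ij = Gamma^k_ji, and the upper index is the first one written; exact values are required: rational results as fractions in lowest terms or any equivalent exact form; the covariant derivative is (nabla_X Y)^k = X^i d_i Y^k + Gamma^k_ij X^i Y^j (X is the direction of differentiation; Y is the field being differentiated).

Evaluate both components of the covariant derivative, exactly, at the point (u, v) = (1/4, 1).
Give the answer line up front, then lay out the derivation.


Answer: (nabla_X Y)^u = 3821/96, (nabla_X Y)^v = -5843/504

E = 1, F = 0, G = 441/16 at the point
E_u = 0, E_v = 0, F_u = 0, F_v = 0, G_u = 21/2, G_v = 0
EG - F^2 = 441/16;  g^inv = (16/441) * [[441/16, 0], [0, 1]]
first-kind symbols [ij,l] = (1/2)(d_i g_jl + d_j g_il - d_l g_ij): [uu,u] = E_u/2 = 0, [uu,v] = F_u - E_v/2 = 0, [uv,u] = E_v/2 = 0, [uv,v] = G_u/2 = 21/4, [vv,u] = F_v - G_u/2 = -21/4, [vv,v] = G_v/2 = 0
Gamma^u_ij = (G*[ij,u] - F*[ij,v])/(EG - F^2), Gamma^v_ij = (E*[ij,v] - F*[ij,u])/(EG - F^2)
Gamma_uuu = 0, Gamma_uuv = 0, Gamma_uvv = -21/4, Gamma_vuu = 0, Gamma_vuv = 4/21, Gamma_vvv = 0
X = (-7/4, 19/6), Y = (-25/8, -9/4) at the point


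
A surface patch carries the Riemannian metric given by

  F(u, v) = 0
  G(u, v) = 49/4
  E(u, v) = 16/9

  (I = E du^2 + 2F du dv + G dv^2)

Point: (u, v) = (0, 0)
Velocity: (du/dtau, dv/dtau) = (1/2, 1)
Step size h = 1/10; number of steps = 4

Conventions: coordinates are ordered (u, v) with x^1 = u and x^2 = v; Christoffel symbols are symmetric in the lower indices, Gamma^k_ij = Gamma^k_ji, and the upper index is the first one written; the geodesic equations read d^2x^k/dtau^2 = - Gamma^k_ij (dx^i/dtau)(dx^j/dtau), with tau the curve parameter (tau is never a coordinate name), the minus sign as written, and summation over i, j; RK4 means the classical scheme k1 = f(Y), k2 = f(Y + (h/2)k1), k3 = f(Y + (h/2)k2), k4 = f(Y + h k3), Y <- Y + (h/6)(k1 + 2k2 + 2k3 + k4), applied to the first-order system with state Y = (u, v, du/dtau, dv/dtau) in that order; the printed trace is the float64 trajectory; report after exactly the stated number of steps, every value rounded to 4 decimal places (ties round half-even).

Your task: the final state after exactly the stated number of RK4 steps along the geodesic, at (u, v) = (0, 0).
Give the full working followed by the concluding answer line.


f(Y) = (du/dtau, dv/dtau, -Gamma^u_ij Y'^i Y'^j, -Gamma^v_ij Y'^i Y'^j) with the Gammas evaluated at the stage position; h = 0.100000; intermediate values shown to 6 dp
step 0: u = 0.0000, v = 0.0000, du/dtau = 0.5000, dv/dtau = 1.0000
step 1:
  k1: at (u, v) = (0.000000, 0.000000), (du/dtau, dv/dtau) = (0.500000, 1.000000); Gamma_uuu = 0.000000, Gamma_uuv = 0.000000, Gamma_uvv = 0.000000, Gamma_vuu = 0.000000, Gamma_vuv = 0.000000, Gamma_vvv = 0.000000; k1 = (0.500000, 1.000000, 0.000000, 0.000000)
  k2: at (u, v) = (0.025000, 0.050000), (du/dtau, dv/dtau) = (0.500000, 1.000000); Gamma_uuu = 0.000000, Gamma_uuv = 0.000000, Gamma_uvv = 0.000000, Gamma_vuu = 0.000000, Gamma_vuv = 0.000000, Gamma_vvv = 0.000000; k2 = (0.500000, 1.000000, 0.000000, 0.000000)
  k3: at (u, v) = (0.025000, 0.050000), (du/dtau, dv/dtau) = (0.500000, 1.000000); Gamma_uuu = 0.000000, Gamma_uuv = 0.000000, Gamma_uvv = 0.000000, Gamma_vuu = 0.000000, Gamma_vuv = 0.000000, Gamma_vvv = 0.000000; k3 = (0.500000, 1.000000, 0.000000, 0.000000)
  k4: at (u, v) = (0.050000, 0.100000), (du/dtau, dv/dtau) = (0.500000, 1.000000); Gamma_uuu = 0.000000, Gamma_uuv = 0.000000, Gamma_uvv = 0.000000, Gamma_vuu = 0.000000, Gamma_vuv = 0.000000, Gamma_vvv = 0.000000; k4 = (0.500000, 1.000000, 0.000000, 0.000000)
  Y <- Y + (h/6)(k1 + 2k2 + 2k3 + k4): u = 0.0500, v = 0.1000, du/dtau = 0.5000, dv/dtau = 1.0000
step 2:
  k1: at (u, v) = (0.050000, 0.100000), (du/dtau, dv/dtau) = (0.500000, 1.000000); Gamma_uuu = 0.000000, Gamma_uuv = 0.000000, Gamma_uvv = 0.000000, Gamma_vuu = 0.000000, Gamma_vuv = 0.000000, Gamma_vvv = 0.000000; k1 = (0.500000, 1.000000, 0.000000, 0.000000)
  k2: at (u, v) = (0.075000, 0.150000), (du/dtau, dv/dtau) = (0.500000, 1.000000); Gamma_uuu = 0.000000, Gamma_uuv = 0.000000, Gamma_uvv = 0.000000, Gamma_vuu = 0.000000, Gamma_vuv = 0.000000, Gamma_vvv = 0.000000; k2 = (0.500000, 1.000000, 0.000000, 0.000000)
  k3: at (u, v) = (0.075000, 0.150000), (du/dtau, dv/dtau) = (0.500000, 1.000000); Gamma_uuu = 0.000000, Gamma_uuv = 0.000000, Gamma_uvv = 0.000000, Gamma_vuu = 0.000000, Gamma_vuv = 0.000000, Gamma_vvv = 0.000000; k3 = (0.500000, 1.000000, 0.000000, 0.000000)
  k4: at (u, v) = (0.100000, 0.200000), (du/dtau, dv/dtau) = (0.500000, 1.000000); Gamma_uuu = 0.000000, Gamma_uuv = 0.000000, Gamma_uvv = 0.000000, Gamma_vuu = 0.000000, Gamma_vuv = 0.000000, Gamma_vvv = 0.000000; k4 = (0.500000, 1.000000, 0.000000, 0.000000)
  Y <- Y + (h/6)(k1 + 2k2 + 2k3 + k4): u = 0.1000, v = 0.2000, du/dtau = 0.5000, dv/dtau = 1.0000
step 3:
  k1: at (u, v) = (0.100000, 0.200000), (du/dtau, dv/dtau) = (0.500000, 1.000000); Gamma_uuu = 0.000000, Gamma_uuv = 0.000000, Gamma_uvv = 0.000000, Gamma_vuu = 0.000000, Gamma_vuv = 0.000000, Gamma_vvv = 0.000000; k1 = (0.500000, 1.000000, 0.000000, 0.000000)
  k2: at (u, v) = (0.125000, 0.250000), (du/dtau, dv/dtau) = (0.500000, 1.000000); Gamma_uuu = 0.000000, Gamma_uuv = 0.000000, Gamma_uvv = 0.000000, Gamma_vuu = 0.000000, Gamma_vuv = 0.000000, Gamma_vvv = 0.000000; k2 = (0.500000, 1.000000, 0.000000, 0.000000)
  k3: at (u, v) = (0.125000, 0.250000), (du/dtau, dv/dtau) = (0.500000, 1.000000); Gamma_uuu = 0.000000, Gamma_uuv = 0.000000, Gamma_uvv = 0.000000, Gamma_vuu = 0.000000, Gamma_vuv = 0.000000, Gamma_vvv = 0.000000; k3 = (0.500000, 1.000000, 0.000000, 0.000000)
  k4: at (u, v) = (0.150000, 0.300000), (du/dtau, dv/dtau) = (0.500000, 1.000000); Gamma_uuu = 0.000000, Gamma_uuv = 0.000000, Gamma_uvv = 0.000000, Gamma_vuu = 0.000000, Gamma_vuv = 0.000000, Gamma_vvv = 0.000000; k4 = (0.500000, 1.000000, 0.000000, 0.000000)
  Y <- Y + (h/6)(k1 + 2k2 + 2k3 + k4): u = 0.1500, v = 0.3000, du/dtau = 0.5000, dv/dtau = 1.0000
step 4:
  k1: at (u, v) = (0.150000, 0.300000), (du/dtau, dv/dtau) = (0.500000, 1.000000); Gamma_uuu = 0.000000, Gamma_uuv = 0.000000, Gamma_uvv = 0.000000, Gamma_vuu = 0.000000, Gamma_vuv = 0.000000, Gamma_vvv = 0.000000; k1 = (0.500000, 1.000000, 0.000000, 0.000000)
  k2: at (u, v) = (0.175000, 0.350000), (du/dtau, dv/dtau) = (0.500000, 1.000000); Gamma_uuu = 0.000000, Gamma_uuv = 0.000000, Gamma_uvv = 0.000000, Gamma_vuu = 0.000000, Gamma_vuv = 0.000000, Gamma_vvv = 0.000000; k2 = (0.500000, 1.000000, 0.000000, 0.000000)
  k3: at (u, v) = (0.175000, 0.350000), (du/dtau, dv/dtau) = (0.500000, 1.000000); Gamma_uuu = 0.000000, Gamma_uuv = 0.000000, Gamma_uvv = 0.000000, Gamma_vuu = 0.000000, Gamma_vuv = 0.000000, Gamma_vvv = 0.000000; k3 = (0.500000, 1.000000, 0.000000, 0.000000)
  k4: at (u, v) = (0.200000, 0.400000), (du/dtau, dv/dtau) = (0.500000, 1.000000); Gamma_uuu = 0.000000, Gamma_uuv = 0.000000, Gamma_uvv = 0.000000, Gamma_vuu = 0.000000, Gamma_vuv = 0.000000, Gamma_vvv = 0.000000; k4 = (0.500000, 1.000000, 0.000000, 0.000000)
  Y <- Y + (h/6)(k1 + 2k2 + 2k3 + k4): u = 0.2000, v = 0.4000, du/dtau = 0.5000, dv/dtau = 1.0000

Answer: u = 0.2000, v = 0.4000, du/dtau = 0.5000, dv/dtau = 1.0000


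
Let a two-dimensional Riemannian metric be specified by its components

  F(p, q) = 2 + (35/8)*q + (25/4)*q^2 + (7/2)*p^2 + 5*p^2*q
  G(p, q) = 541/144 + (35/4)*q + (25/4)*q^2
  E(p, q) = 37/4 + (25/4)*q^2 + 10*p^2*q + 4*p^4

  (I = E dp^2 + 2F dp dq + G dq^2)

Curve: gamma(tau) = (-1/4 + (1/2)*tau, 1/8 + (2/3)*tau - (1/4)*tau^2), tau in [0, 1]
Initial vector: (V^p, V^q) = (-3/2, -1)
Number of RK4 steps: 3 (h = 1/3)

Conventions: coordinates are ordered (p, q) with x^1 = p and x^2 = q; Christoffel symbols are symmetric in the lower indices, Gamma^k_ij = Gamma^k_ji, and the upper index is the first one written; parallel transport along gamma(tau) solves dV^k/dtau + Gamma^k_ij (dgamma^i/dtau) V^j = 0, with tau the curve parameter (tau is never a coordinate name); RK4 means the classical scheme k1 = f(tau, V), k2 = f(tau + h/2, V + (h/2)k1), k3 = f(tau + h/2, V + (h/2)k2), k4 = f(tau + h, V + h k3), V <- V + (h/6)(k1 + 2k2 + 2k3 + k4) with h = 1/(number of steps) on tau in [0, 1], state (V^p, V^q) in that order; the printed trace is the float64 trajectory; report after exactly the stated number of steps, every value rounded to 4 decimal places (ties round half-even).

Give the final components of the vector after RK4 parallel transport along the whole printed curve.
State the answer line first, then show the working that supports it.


Answer: V^p = -0.7704, V^q = -1.2297

gamma'(tau) = (1/2, 2/3 - (1/2)*tau); f(tau, V)^k = -Gamma^k_ij(gamma(tau)) gamma'^i(tau) V^j; h = 1/3; intermediate values shown to 6 dp
curve data and Christoffel symbols at the stage parameters:
  tau = 0.000000: gamma = (-0.250000, 0.125000), gamma' = (0.500000, 0.666667); Gamma_ppp = 0.182673, Gamma_ppq = 0.141328, Gamma_pqq = 0.416808, Gamma_qpp = -0.744982, Gamma_qpq = -0.082893, Gamma_qqq = 0.797545
  tau = 0.166667: gamma = (-0.166667, 0.229167), gamma' = (0.500000, 0.583333); Gamma_ppp = 0.176229, Gamma_ppq = 0.204595, Gamma_pqq = 0.531211, Gamma_qpp = -0.612363, Gamma_qpq = -0.116229, Gamma_qqq = 0.651742
  tau = 0.333333: gamma = (-0.083333, 0.319444), gamma' = (0.500000, 0.500000); Gamma_ppp = 0.178848, Gamma_ppq = 0.267080, Gamma_pqq = 0.630521, Gamma_qpp = -0.501933, Gamma_qpq = -0.151215, Gamma_qqq = 0.529195
  tau = 0.500000: gamma = (0.000000, 0.395833), gamma' = (0.500000, 0.416667); Gamma_ppp = 0.188947, Gamma_ppq = 0.328869, Gamma_pqq = 0.716234, Gamma_qpp = -0.410267, Gamma_qpq = -0.188947, Gamma_qqq = 0.423762
  tau = 0.666667: gamma = (0.083333, 0.458333), gamma' = (0.500000, 0.333333); Gamma_ppp = 0.205553, Gamma_ppq = 0.390062, Gamma_pqq = 0.789290, Gamma_qpp = -0.334290, Gamma_qpq = -0.230179, Gamma_qqq = 0.331518
  tau = 0.833333: gamma = (0.166667, 0.506944), gamma' = (0.500000, 0.250000); Gamma_ppp = 0.228210, Gamma_ppq = 0.450808, Gamma_pqq = 0.850305, Gamma_qpp = -0.271774, Gamma_qpq = -0.275654, Gamma_qqq = 0.249887
  tau = 1.000000: gamma = (0.250000, 0.541667), gamma' = (0.500000, 0.166667); Gamma_ppp = 0.256919, Gamma_ppq = 0.511330, Gamma_pqq = 0.899693, Gamma_qpp = -0.221412, Gamma_qpq = -0.326270, Gamma_qqq = 0.177151
step 0: V^p = -1.5000, V^q = -1.0000
step 1: k1 = (0.626868, -0.151379), k2 = (0.712087, -0.191705), k3 = (0.711911, -0.184229), k4 = (0.757897, -0.211769); V <- V + (h/6)(k1 + 2k2 + 2k3 + k4): V^p = -1.2648, V^q = -1.0619
step 2: k1 = (0.758617, -0.212370), k2 = (0.771466, -0.233066), k3 = (0.772566, -0.232175), k4 = (0.756464, -0.250880); V <- V + (h/6)(k1 + 2k2 + 2k3 + k4): V^p = -1.0091, V^q = -1.1394
step 3: k1 = (0.756898, -0.251317), k2 = (0.717632, -0.269847), k3 = (0.720469, -0.271420), k4 = (0.663155, -0.291263); V <- V + (h/6)(k1 + 2k2 + 2k3 + k4): V^p = -0.7704, V^q = -1.2297


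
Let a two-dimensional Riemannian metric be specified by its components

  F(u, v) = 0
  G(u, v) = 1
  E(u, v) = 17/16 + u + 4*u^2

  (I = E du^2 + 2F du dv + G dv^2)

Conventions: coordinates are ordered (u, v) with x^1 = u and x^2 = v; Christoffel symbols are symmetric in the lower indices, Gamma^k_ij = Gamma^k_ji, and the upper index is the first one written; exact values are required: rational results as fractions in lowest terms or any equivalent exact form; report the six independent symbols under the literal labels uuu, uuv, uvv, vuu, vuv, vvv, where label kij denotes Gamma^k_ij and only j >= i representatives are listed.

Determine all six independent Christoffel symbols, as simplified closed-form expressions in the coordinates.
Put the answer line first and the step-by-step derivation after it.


Answer: Gamma_uuu = (64*u + 8)/(64*u^2 + 16*u + 17), Gamma_uuv = 0, Gamma_uvv = 0, Gamma_vuu = 0, Gamma_vuv = 0, Gamma_vvv = 0

E = 17/16 + u + 4*u^2; F = 0; G = 1
Gamma^k_ij = (1/2) g^{kl} (d_i g_jl + d_j g_il - d_l g_ij), with g^inv = (1/(EG-F^2)) [[G, -F], [-F, E]]
first partials: E_u = 1 + 8*u, E_v = 0, F_u = 0, F_v = 0, G_u = 0, G_v = 0
D = EG - F^2 = 17/16 + u + 4*u^2
expanded: Gamma^u_uu = (G E_u - 2F F_u + F E_v)/(2D), Gamma^u_uv = (G E_v - F G_u)/(2D), Gamma^u_vv = (2G F_v - G G_u - F G_v)/(2D), Gamma^v_uu = (2E F_u - E E_v - F E_u)/(2D), Gamma^v_uv = (E G_u - F E_v)/(2D), Gamma^v_vv = (E G_v - 2F F_v + F G_u)/(2D); substitute and cancel common factors


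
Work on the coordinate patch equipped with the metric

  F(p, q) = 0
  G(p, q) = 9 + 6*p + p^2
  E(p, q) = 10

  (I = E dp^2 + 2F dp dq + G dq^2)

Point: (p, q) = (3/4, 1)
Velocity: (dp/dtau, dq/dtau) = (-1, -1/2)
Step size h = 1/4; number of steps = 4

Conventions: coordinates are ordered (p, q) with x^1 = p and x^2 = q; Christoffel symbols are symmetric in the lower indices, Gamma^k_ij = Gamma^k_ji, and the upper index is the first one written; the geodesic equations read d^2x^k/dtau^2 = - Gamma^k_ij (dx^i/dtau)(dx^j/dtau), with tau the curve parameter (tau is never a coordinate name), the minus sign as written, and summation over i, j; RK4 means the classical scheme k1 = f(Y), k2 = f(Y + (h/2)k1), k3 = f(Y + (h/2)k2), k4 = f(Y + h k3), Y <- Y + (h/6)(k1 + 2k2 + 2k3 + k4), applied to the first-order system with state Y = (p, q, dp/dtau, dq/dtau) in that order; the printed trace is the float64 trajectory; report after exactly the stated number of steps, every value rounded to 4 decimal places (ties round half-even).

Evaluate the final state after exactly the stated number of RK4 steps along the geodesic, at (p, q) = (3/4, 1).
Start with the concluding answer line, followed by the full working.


Answer: p = -0.1868, q = 0.3285, dp/dtau = -0.8526, dq/dtau = -0.8884

f(Y) = (dp/dtau, dq/dtau, -Gamma^p_ij Y'^i Y'^j, -Gamma^q_ij Y'^i Y'^j) with the Gammas evaluated at the stage position; h = 0.250000; intermediate values shown to 6 dp
step 0: p = 0.7500, q = 1.0000, dp/dtau = -1.0000, dq/dtau = -0.5000
step 1:
  k1: at (p, q) = (0.750000, 1.000000), (dp/dtau, dq/dtau) = (-1.000000, -0.500000); Gamma_ppp = 0.000000, Gamma_ppq = 0.000000, Gamma_pqq = -0.375000, Gamma_qpp = 0.000000, Gamma_qpq = 0.266667, Gamma_qqq = 0.000000; k1 = (-1.000000, -0.500000, 0.093750, -0.266667)
  k2: at (p, q) = (0.625000, 0.937500), (dp/dtau, dq/dtau) = (-0.988281, -0.533333); Gamma_ppp = 0.000000, Gamma_ppq = 0.000000, Gamma_pqq = -0.362500, Gamma_qpp = 0.000000, Gamma_qpq = 0.275862, Gamma_qqq = 0.000000; k2 = (-0.988281, -0.533333, 0.103111, -0.290805)
  k3: at (p, q) = (0.626465, 0.933333), (dp/dtau, dq/dtau) = (-0.987111, -0.536351); Gamma_ppp = 0.000000, Gamma_ppq = 0.000000, Gamma_pqq = -0.362646, Gamma_qpp = 0.000000, Gamma_qpq = 0.275751, Gamma_qqq = 0.000000; k3 = (-0.987111, -0.536351, 0.104323, -0.291986)
  k4: at (p, q) = (0.503222, 0.865912), (dp/dtau, dq/dtau) = (-0.973919, -0.572996); Gamma_ppp = 0.000000, Gamma_ppq = 0.000000, Gamma_pqq = -0.350322, Gamma_qpp = 0.000000, Gamma_qpq = 0.285451, Gamma_qqq = 0.000000; k4 = (-0.973919, -0.572996, 0.115019, -0.318594)
  Y <- Y + (h/6)(k1 + 2k2 + 2k3 + k4): p = 0.5031, q = 0.8662, dp/dtau = -0.9740, dq/dtau = -0.5730
step 2:
  k1: at (p, q) = (0.503137, 0.866151), (dp/dtau, dq/dtau) = (-0.974015, -0.572952); Gamma_ppp = 0.000000, Gamma_ppq = 0.000000, Gamma_pqq = -0.350314, Gamma_qpp = 0.000000, Gamma_qpq = 0.285458, Gamma_qqq = 0.000000; k1 = (-0.974015, -0.572952, 0.114999, -0.318608)
  k2: at (p, q) = (0.381385, 0.794533), (dp/dtau, dq/dtau) = (-0.959640, -0.612778); Gamma_ppp = 0.000000, Gamma_ppq = 0.000000, Gamma_pqq = -0.338139, Gamma_qpp = 0.000000, Gamma_qpq = 0.295737, Gamma_qqq = 0.000000; k2 = (-0.959640, -0.612778, 0.126970, -0.347814)
  k3: at (p, q) = (0.383182, 0.789554), (dp/dtau, dq/dtau) = (-0.958144, -0.616428); Gamma_ppp = 0.000000, Gamma_ppq = 0.000000, Gamma_pqq = -0.338318, Gamma_qpp = 0.000000, Gamma_qpq = 0.295580, Gamma_qqq = 0.000000; k3 = (-0.958144, -0.616428, 0.128556, -0.349155)
  k4: at (p, q) = (0.263601, 0.712044), (dp/dtau, dq/dtau) = (-0.941876, -0.660240); Gamma_ppp = 0.000000, Gamma_ppq = 0.000000, Gamma_pqq = -0.326360, Gamma_qpp = 0.000000, Gamma_qpq = 0.306410, Gamma_qqq = 0.000000; k4 = (-0.941876, -0.660240, 0.142266, -0.381091)
  Y <- Y + (h/6)(k1 + 2k2 + 2k3 + k4): p = 0.2635, q = 0.7123, dp/dtau = -0.9420, dq/dtau = -0.6602
step 3:
  k1: at (p, q) = (0.263493, 0.712335), (dp/dtau, dq/dtau) = (-0.942002, -0.660187); Gamma_ppp = 0.000000, Gamma_ppq = 0.000000, Gamma_pqq = -0.326349, Gamma_qpp = 0.000000, Gamma_qpq = 0.306420, Gamma_qqq = 0.000000; k1 = (-0.942002, -0.660187, 0.142238, -0.381124)
  k2: at (p, q) = (0.145743, 0.629811), (dp/dtau, dq/dtau) = (-0.924222, -0.707827); Gamma_ppp = 0.000000, Gamma_ppq = 0.000000, Gamma_pqq = -0.314574, Gamma_qpp = 0.000000, Gamma_qpq = 0.317890, Gamma_qqq = 0.000000; k2 = (-0.924222, -0.707827, 0.157608, -0.415920)
  k3: at (p, q) = (0.147965, 0.623856), (dp/dtau, dq/dtau) = (-0.922301, -0.712177); Gamma_ppp = 0.000000, Gamma_ppq = 0.000000, Gamma_pqq = -0.314797, Gamma_qpp = 0.000000, Gamma_qpq = 0.317665, Gamma_qqq = 0.000000; k3 = (-0.922301, -0.712177, 0.159663, -0.417312)
  k4: at (p, q) = (0.032918, 0.534291), (dp/dtau, dq/dtau) = (-0.902086, -0.764514); Gamma_ppp = 0.000000, Gamma_ppq = 0.000000, Gamma_pqq = -0.303292, Gamma_qpp = 0.000000, Gamma_qpq = 0.329715, Gamma_qqq = 0.000000; k4 = (-0.902086, -0.764514, 0.177269, -0.454782)
  Y <- Y + (h/6)(k1 + 2k2 + 2k3 + k4): p = 0.0328, q = 0.5346, dp/dtau = -0.9022, dq/dtau = -0.7645
step 4:
  k1: at (p, q) = (0.032779, 0.534638), (dp/dtau, dq/dtau) = (-0.902250, -0.764452); Gamma_ppp = 0.000000, Gamma_ppq = 0.000000, Gamma_pqq = -0.303278, Gamma_qpp = 0.000000, Gamma_qpq = 0.329731, Gamma_qqq = 0.000000; k1 = (-0.902250, -0.764452, 0.177232, -0.454848)
  k2: at (p, q) = (-0.080002, 0.439082), (dp/dtau, dq/dtau) = (-0.880096, -0.821308); Gamma_ppp = 0.000000, Gamma_ppq = 0.000000, Gamma_pqq = -0.292000, Gamma_qpp = 0.000000, Gamma_qpq = 0.342466, Gamma_qqq = 0.000000; k2 = (-0.880096, -0.821308, 0.196967, -0.495089)
  k3: at (p, q) = (-0.077233, 0.431975), (dp/dtau, dq/dtau) = (-0.877629, -0.826338); Gamma_ppp = 0.000000, Gamma_ppq = 0.000000, Gamma_pqq = -0.292277, Gamma_qpp = 0.000000, Gamma_qpq = 0.342142, Gamma_qqq = 0.000000; k3 = (-0.877629, -0.826338, 0.199577, -0.496254)
  k4: at (p, q) = (-0.186628, 0.328054), (dp/dtau, dq/dtau) = (-0.852356, -0.888516); Gamma_ppp = 0.000000, Gamma_ppq = 0.000000, Gamma_pqq = -0.281337, Gamma_qpp = 0.000000, Gamma_qpq = 0.355445, Gamma_qqq = 0.000000; k4 = (-0.852356, -0.888516, 0.222104, -0.538380)
  Y <- Y + (h/6)(k1 + 2k2 + 2k3 + k4): p = -0.1868, q = 0.3285, dp/dtau = -0.8526, dq/dtau = -0.8884


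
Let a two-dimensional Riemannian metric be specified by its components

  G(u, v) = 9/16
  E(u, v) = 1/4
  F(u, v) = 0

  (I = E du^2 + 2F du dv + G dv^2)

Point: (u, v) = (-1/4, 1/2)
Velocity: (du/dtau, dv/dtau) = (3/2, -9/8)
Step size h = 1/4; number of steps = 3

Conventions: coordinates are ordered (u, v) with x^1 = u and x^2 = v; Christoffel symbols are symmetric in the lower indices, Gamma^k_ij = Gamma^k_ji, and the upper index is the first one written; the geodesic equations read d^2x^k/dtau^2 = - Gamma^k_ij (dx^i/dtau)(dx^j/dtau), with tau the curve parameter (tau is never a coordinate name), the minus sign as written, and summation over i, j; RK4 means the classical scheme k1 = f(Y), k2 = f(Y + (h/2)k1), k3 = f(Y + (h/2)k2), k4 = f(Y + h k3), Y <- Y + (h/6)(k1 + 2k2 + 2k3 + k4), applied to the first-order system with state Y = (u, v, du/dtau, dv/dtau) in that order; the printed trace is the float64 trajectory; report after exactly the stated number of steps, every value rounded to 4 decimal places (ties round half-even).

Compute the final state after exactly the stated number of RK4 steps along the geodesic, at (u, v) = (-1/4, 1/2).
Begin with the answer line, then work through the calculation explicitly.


Answer: u = 0.8750, v = -0.3438, du/dtau = 1.5000, dv/dtau = -1.1250

f(Y) = (du/dtau, dv/dtau, -Gamma^u_ij Y'^i Y'^j, -Gamma^v_ij Y'^i Y'^j) with the Gammas evaluated at the stage position; h = 0.250000; intermediate values shown to 6 dp
step 0: u = -0.2500, v = 0.5000, du/dtau = 1.5000, dv/dtau = -1.1250
step 1:
  k1: at (u, v) = (-0.250000, 0.500000), (du/dtau, dv/dtau) = (1.500000, -1.125000); Gamma_uuu = 0.000000, Gamma_uuv = 0.000000, Gamma_uvv = 0.000000, Gamma_vuu = 0.000000, Gamma_vuv = 0.000000, Gamma_vvv = 0.000000; k1 = (1.500000, -1.125000, 0.000000, 0.000000)
  k2: at (u, v) = (-0.062500, 0.359375), (du/dtau, dv/dtau) = (1.500000, -1.125000); Gamma_uuu = 0.000000, Gamma_uuv = 0.000000, Gamma_uvv = 0.000000, Gamma_vuu = 0.000000, Gamma_vuv = 0.000000, Gamma_vvv = 0.000000; k2 = (1.500000, -1.125000, 0.000000, 0.000000)
  k3: at (u, v) = (-0.062500, 0.359375), (du/dtau, dv/dtau) = (1.500000, -1.125000); Gamma_uuu = 0.000000, Gamma_uuv = 0.000000, Gamma_uvv = 0.000000, Gamma_vuu = 0.000000, Gamma_vuv = 0.000000, Gamma_vvv = 0.000000; k3 = (1.500000, -1.125000, 0.000000, 0.000000)
  k4: at (u, v) = (0.125000, 0.218750), (du/dtau, dv/dtau) = (1.500000, -1.125000); Gamma_uuu = 0.000000, Gamma_uuv = 0.000000, Gamma_uvv = 0.000000, Gamma_vuu = 0.000000, Gamma_vuv = 0.000000, Gamma_vvv = 0.000000; k4 = (1.500000, -1.125000, 0.000000, 0.000000)
  Y <- Y + (h/6)(k1 + 2k2 + 2k3 + k4): u = 0.1250, v = 0.2188, du/dtau = 1.5000, dv/dtau = -1.1250
step 2:
  k1: at (u, v) = (0.125000, 0.218750), (du/dtau, dv/dtau) = (1.500000, -1.125000); Gamma_uuu = 0.000000, Gamma_uuv = 0.000000, Gamma_uvv = 0.000000, Gamma_vuu = 0.000000, Gamma_vuv = 0.000000, Gamma_vvv = 0.000000; k1 = (1.500000, -1.125000, 0.000000, 0.000000)
  k2: at (u, v) = (0.312500, 0.078125), (du/dtau, dv/dtau) = (1.500000, -1.125000); Gamma_uuu = 0.000000, Gamma_uuv = 0.000000, Gamma_uvv = 0.000000, Gamma_vuu = 0.000000, Gamma_vuv = 0.000000, Gamma_vvv = 0.000000; k2 = (1.500000, -1.125000, 0.000000, 0.000000)
  k3: at (u, v) = (0.312500, 0.078125), (du/dtau, dv/dtau) = (1.500000, -1.125000); Gamma_uuu = 0.000000, Gamma_uuv = 0.000000, Gamma_uvv = 0.000000, Gamma_vuu = 0.000000, Gamma_vuv = 0.000000, Gamma_vvv = 0.000000; k3 = (1.500000, -1.125000, 0.000000, 0.000000)
  k4: at (u, v) = (0.500000, -0.062500), (du/dtau, dv/dtau) = (1.500000, -1.125000); Gamma_uuu = 0.000000, Gamma_uuv = 0.000000, Gamma_uvv = 0.000000, Gamma_vuu = 0.000000, Gamma_vuv = 0.000000, Gamma_vvv = 0.000000; k4 = (1.500000, -1.125000, 0.000000, 0.000000)
  Y <- Y + (h/6)(k1 + 2k2 + 2k3 + k4): u = 0.5000, v = -0.0625, du/dtau = 1.5000, dv/dtau = -1.1250
step 3:
  k1: at (u, v) = (0.500000, -0.062500), (du/dtau, dv/dtau) = (1.500000, -1.125000); Gamma_uuu = 0.000000, Gamma_uuv = 0.000000, Gamma_uvv = 0.000000, Gamma_vuu = 0.000000, Gamma_vuv = 0.000000, Gamma_vvv = 0.000000; k1 = (1.500000, -1.125000, 0.000000, 0.000000)
  k2: at (u, v) = (0.687500, -0.203125), (du/dtau, dv/dtau) = (1.500000, -1.125000); Gamma_uuu = 0.000000, Gamma_uuv = 0.000000, Gamma_uvv = 0.000000, Gamma_vuu = 0.000000, Gamma_vuv = 0.000000, Gamma_vvv = 0.000000; k2 = (1.500000, -1.125000, 0.000000, 0.000000)
  k3: at (u, v) = (0.687500, -0.203125), (du/dtau, dv/dtau) = (1.500000, -1.125000); Gamma_uuu = 0.000000, Gamma_uuv = 0.000000, Gamma_uvv = 0.000000, Gamma_vuu = 0.000000, Gamma_vuv = 0.000000, Gamma_vvv = 0.000000; k3 = (1.500000, -1.125000, 0.000000, 0.000000)
  k4: at (u, v) = (0.875000, -0.343750), (du/dtau, dv/dtau) = (1.500000, -1.125000); Gamma_uuu = 0.000000, Gamma_uuv = 0.000000, Gamma_uvv = 0.000000, Gamma_vuu = 0.000000, Gamma_vuv = 0.000000, Gamma_vvv = 0.000000; k4 = (1.500000, -1.125000, 0.000000, 0.000000)
  Y <- Y + (h/6)(k1 + 2k2 + 2k3 + k4): u = 0.8750, v = -0.3438, du/dtau = 1.5000, dv/dtau = -1.1250


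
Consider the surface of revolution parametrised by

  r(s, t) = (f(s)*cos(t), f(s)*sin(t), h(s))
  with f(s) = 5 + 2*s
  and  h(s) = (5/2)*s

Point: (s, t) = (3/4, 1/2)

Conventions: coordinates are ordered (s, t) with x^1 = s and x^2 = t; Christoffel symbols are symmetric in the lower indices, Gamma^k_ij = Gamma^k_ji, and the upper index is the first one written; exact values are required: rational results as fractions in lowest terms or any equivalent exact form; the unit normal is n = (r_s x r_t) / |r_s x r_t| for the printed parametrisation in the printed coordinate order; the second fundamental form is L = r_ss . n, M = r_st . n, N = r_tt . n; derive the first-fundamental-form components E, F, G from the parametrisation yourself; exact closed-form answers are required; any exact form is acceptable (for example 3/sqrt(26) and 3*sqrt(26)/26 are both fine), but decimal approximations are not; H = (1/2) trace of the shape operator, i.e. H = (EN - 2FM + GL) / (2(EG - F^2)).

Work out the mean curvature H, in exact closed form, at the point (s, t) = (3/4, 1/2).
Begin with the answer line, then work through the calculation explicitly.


Answer: H = 5*sqrt(41)/533

f = 13/2, f' = 2, f'' = 0, h' = 5/2, h'' = 0
E = 41/4, F = 0, G = 169/4; answer radicand W^2 = 41/4
unnormalised second-form numerators: l = 0, m = 0, n = 65/4; L = l/sqrt(41/4), and similarly M = m/sqrt(W^2), N = n/sqrt(W^2)
H = (E*n - 2*F*m + G*l) / (2*(EG - F^2)*sqrt(W^2)); E*n - 2*F*m + G*l = 2665/16, EG - F^2 = 6929/16, so H = (5/26)/sqrt(41/4)


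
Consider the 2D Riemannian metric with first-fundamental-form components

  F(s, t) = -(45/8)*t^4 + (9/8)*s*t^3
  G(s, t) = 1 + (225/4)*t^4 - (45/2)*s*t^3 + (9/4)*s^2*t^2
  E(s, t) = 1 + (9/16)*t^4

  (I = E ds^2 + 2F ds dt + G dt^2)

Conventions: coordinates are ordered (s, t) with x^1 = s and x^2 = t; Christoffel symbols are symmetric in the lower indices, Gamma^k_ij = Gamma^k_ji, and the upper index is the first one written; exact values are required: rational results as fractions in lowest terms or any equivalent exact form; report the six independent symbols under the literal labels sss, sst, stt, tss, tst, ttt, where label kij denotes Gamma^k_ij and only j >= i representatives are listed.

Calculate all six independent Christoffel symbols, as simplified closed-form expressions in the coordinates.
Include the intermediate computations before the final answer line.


E = 1 + (9/16)*t^4; F = -(45/8)*t^4 + (9/8)*s*t^3; G = 1 + (225/4)*t^4 - (45/2)*s*t^3 + (9/4)*s^2*t^2
Gamma^k_ij = (1/2) g^{kl} (d_i g_jl + d_j g_il - d_l g_ij), with g^inv = (1/(EG-F^2)) [[G, -F], [-F, E]]
first partials: E_s = 0, E_t = (9/4)*t^3, F_s = (9/8)*t^3, F_t = -(45/2)*t^3 + (27/8)*s*t^2, G_s = -(45/2)*t^3 + (9/2)*s*t^2, G_t = 225*t^3 - (135/2)*s*t^2 + (9/2)*s^2*t
D = EG - F^2 = 1 + (909/16)*t^4 - (45/2)*s*t^3 + (9/4)*s^2*t^2
expanded: Gamma^s_ss = (G E_s - 2F F_s + F E_t)/(2D), Gamma^s_st = (G E_t - F G_s)/(2D), Gamma^s_tt = (2G F_t - G G_s - F G_t)/(2D), Gamma^t_ss = (2E F_s - E E_t - F E_s)/(2D), Gamma^t_st = (E G_s - F E_t)/(2D), Gamma^t_tt = (E G_t - 2F F_t + F G_s)/(2D); substitute and cancel common factors

Answer: Gamma_sss = 0, Gamma_sst = 18*t^3/(36*s^2*t^2 - 360*s*t^3 + 909*t^4 + 16), Gamma_stt = (18*s*t^2 - 180*t^3)/(36*s^2*t^2 - 360*s*t^3 + 909*t^4 + 16), Gamma_tss = 0, Gamma_tst = (36*s*t^2 - 180*t^3)/(36*s^2*t^2 - 360*s*t^3 + 909*t^4 + 16), Gamma_ttt = (36*s^2*t - 540*s*t^2 + 1800*t^3)/(36*s^2*t^2 - 360*s*t^3 + 909*t^4 + 16)
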